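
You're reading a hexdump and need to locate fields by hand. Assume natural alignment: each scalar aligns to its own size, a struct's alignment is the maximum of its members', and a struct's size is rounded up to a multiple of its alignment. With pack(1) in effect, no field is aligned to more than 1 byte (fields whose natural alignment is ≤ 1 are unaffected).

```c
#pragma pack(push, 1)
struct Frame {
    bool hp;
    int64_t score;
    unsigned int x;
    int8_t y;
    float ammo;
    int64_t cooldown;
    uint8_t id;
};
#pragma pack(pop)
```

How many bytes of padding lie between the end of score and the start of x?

@0: hp [1B, align 1] → 1
@1: score [8B, align 1] → 9
@9: x [4B, align 1] → 13

0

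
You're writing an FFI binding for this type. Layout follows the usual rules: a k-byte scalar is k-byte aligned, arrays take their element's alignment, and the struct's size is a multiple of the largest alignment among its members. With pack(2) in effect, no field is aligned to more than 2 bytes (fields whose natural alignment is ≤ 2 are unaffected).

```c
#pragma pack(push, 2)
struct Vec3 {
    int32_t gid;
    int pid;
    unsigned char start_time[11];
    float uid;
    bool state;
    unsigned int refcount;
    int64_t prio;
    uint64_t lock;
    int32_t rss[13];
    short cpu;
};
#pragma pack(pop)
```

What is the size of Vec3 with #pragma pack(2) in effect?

100

@0: gid [4B, align 2] → 4
@4: pid [4B, align 2] → 8
@8: start_time [11B, align 1] → 19
+1 pad (align 2)
@20: uid [4B, align 2] → 24
@24: state [1B, align 1] → 25
+1 pad (align 2)
@26: refcount [4B, align 2] → 30
@30: prio [8B, align 2] → 38
@38: lock [8B, align 2] → 46
@46: rss [52B, align 2] → 98
@98: cpu [2B, align 2] → 100
size 100, align 2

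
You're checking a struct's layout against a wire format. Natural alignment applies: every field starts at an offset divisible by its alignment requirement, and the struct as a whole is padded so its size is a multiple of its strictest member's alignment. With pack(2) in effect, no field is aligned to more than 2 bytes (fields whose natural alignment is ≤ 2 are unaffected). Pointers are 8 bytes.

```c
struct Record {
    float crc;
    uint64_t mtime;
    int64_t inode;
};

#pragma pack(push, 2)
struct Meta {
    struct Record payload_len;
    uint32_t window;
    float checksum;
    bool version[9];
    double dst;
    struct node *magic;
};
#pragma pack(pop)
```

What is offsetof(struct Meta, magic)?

Record: @0: crc [4B, align 4] → 4; +4 pad (align 8); @8: mtime [8B, align 8] → 16; @16: inode [8B, align 8] → 24; size 24, align 8
@0: payload_len [24B, align 2] → 24
@24: window [4B, align 2] → 28
@28: checksum [4B, align 2] → 32
@32: version [9B, align 1] → 41
+1 pad (align 2)
@42: dst [8B, align 2] → 50
@50: magic [8B, align 2] → 58

50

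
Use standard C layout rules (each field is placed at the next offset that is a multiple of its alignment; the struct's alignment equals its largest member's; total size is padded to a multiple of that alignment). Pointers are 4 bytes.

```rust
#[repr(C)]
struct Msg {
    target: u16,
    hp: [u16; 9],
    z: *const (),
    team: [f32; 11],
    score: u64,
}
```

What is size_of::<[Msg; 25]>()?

2000

0..2  target  (2B, 2-aligned)
2..20  hp  (18B, 2-aligned)
20..24  z  (4B, 4-aligned)
24..68  team  (44B, 4-aligned)
68..72  -- padding (4B)
72..80  score  (8B, 8-aligned)
sizeof = 80, alignof = 8
array of 25: 25 × 80 = 2000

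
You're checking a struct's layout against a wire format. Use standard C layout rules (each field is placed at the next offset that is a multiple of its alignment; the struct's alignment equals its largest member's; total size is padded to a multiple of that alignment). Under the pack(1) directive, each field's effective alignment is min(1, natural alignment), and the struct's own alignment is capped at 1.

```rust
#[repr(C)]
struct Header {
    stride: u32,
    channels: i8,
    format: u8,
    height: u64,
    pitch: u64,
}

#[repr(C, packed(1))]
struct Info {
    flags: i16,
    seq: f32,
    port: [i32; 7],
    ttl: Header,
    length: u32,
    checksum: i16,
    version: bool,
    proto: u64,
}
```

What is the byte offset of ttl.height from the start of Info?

42

Header: 0..4  stride  (4B, 4-aligned); 4..5  channels  (1B, 1-aligned); 5..6  format  (1B, 1-aligned); 6..8  -- padding (2B); 8..16  height  (8B, 8-aligned); 16..24  pitch  (8B, 8-aligned); sizeof = 24, alignof = 8
0..2  flags  (2B, 1-aligned)
2..6  seq  (4B, 1-aligned)
6..34  port  (28B, 1-aligned)
34..58  ttl  (24B, 1-aligned)
within Header: height at 8
34 + 8 = 42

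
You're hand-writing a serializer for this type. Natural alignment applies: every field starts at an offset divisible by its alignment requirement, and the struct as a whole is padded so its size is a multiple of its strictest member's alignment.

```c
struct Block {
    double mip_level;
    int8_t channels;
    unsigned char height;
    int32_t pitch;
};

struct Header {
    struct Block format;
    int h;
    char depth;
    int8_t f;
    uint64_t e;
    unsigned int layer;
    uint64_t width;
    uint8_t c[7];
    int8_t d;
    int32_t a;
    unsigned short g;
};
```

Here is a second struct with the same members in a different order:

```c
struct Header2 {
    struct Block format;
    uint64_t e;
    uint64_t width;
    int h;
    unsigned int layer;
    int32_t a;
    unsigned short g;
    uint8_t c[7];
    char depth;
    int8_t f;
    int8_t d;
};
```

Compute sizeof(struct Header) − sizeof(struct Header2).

8

Block: @0: mip_level [8B, align 8] → 8; @8: channels [1B, align 1] → 9; @9: height [1B, align 1] → 10; +2 pad (align 4); @12: pitch [4B, align 4] → 16; size 16, align 8
@0: format [16B, align 8] → 16
@16: h [4B, align 4] → 20
@20: depth [1B, align 1] → 21
@21: f [1B, align 1] → 22
+2 pad (align 8)
@24: e [8B, align 8] → 32
@32: layer [4B, align 4] → 36
+4 pad (align 8)
@40: width [8B, align 8] → 48
@48: c [7B, align 1] → 55
@55: d [1B, align 1] → 56
@56: a [4B, align 4] → 60
@60: g [2B, align 2] → 62
+2 tail pad (align 8)
size 64, align 8
— Header2 —
@0: format [16B, align 8] → 16
@16: e [8B, align 8] → 24
@24: width [8B, align 8] → 32
@32: h [4B, align 4] → 36
@36: layer [4B, align 4] → 40
@40: a [4B, align 4] → 44
@44: g [2B, align 2] → 46
@46: c [7B, align 1] → 53
@53: depth [1B, align 1] → 54
@54: f [1B, align 1] → 55
@55: d [1B, align 1] → 56
size 56, align 8
64 − 56 = 8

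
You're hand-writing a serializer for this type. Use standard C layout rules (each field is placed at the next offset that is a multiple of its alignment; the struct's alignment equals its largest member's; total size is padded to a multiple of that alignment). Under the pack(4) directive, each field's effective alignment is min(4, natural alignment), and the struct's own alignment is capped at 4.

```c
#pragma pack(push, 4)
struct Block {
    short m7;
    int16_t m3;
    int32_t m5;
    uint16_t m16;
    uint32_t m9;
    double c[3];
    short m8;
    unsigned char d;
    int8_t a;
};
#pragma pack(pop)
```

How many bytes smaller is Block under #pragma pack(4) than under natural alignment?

4

natural layout:
  @0: m7 [2B, align 2] → 2
  @2: m3 [2B, align 2] → 4
  @4: m5 [4B, align 4] → 8
  @8: m16 [2B, align 2] → 10
  +2 pad (align 4)
  @12: m9 [4B, align 4] → 16
  @16: c [24B, align 8] → 40
  @40: m8 [2B, align 2] → 42
  @42: d [1B, align 1] → 43
  @43: a [1B, align 1] → 44
  +4 tail pad (align 8)
  size 48, align 8
packed(4) layout:
  @0: m7 [2B, align 2] → 2
  @2: m3 [2B, align 2] → 4
  @4: m5 [4B, align 4] → 8
  @8: m16 [2B, align 2] → 10
  +2 pad (align 4)
  @12: m9 [4B, align 4] → 16
  @16: c [24B, align 4] → 40
  @40: m8 [2B, align 2] → 42
  @42: d [1B, align 1] → 43
  @43: a [1B, align 1] → 44
  size 44, align 4
48 − 44 = 4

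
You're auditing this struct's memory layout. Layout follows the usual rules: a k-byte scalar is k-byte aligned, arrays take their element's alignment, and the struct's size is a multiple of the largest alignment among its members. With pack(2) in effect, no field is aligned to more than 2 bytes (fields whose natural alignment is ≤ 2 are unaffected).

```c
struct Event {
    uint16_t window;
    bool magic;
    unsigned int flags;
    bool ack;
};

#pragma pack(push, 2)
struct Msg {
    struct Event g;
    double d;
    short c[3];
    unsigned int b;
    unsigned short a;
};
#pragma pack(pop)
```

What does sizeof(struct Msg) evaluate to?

32

Event: @0: window [2B, align 2] → 2; @2: magic [1B, align 1] → 3; +1 pad (align 4); @4: flags [4B, align 4] → 8; @8: ack [1B, align 1] → 9; +3 tail pad (align 4); size 12, align 4
@0: g [12B, align 2] → 12
@12: d [8B, align 2] → 20
@20: c [6B, align 2] → 26
@26: b [4B, align 2] → 30
@30: a [2B, align 2] → 32
size 32, align 2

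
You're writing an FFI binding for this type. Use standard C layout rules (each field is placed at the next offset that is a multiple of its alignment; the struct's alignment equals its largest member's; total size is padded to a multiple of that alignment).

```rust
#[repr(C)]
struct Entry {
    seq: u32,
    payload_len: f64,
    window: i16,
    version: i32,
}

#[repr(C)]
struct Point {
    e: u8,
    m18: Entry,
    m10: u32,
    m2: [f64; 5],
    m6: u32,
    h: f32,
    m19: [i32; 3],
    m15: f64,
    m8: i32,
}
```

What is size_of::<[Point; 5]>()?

600

Entry: @0: seq [4B, align 4] → 4; +4 pad (align 8); @8: payload_len [8B, align 8] → 16; @16: window [2B, align 2] → 18; +2 pad (align 4); @20: version [4B, align 4] → 24; size 24, align 8
@0: e [1B, align 1] → 1
+7 pad (align 8)
@8: m18 [24B, align 8] → 32
@32: m10 [4B, align 4] → 36
+4 pad (align 8)
@40: m2 [40B, align 8] → 80
@80: m6 [4B, align 4] → 84
@84: h [4B, align 4] → 88
@88: m19 [12B, align 4] → 100
+4 pad (align 8)
@104: m15 [8B, align 8] → 112
@112: m8 [4B, align 4] → 116
+4 tail pad (align 8)
size 120, align 8
array of 5: 5 × 120 = 600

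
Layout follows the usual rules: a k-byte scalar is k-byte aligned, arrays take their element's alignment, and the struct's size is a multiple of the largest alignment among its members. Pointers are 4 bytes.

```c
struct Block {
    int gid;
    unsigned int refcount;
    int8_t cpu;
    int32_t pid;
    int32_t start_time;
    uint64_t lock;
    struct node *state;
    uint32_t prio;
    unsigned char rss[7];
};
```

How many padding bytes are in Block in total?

gid at 0 (size 4, align 4) → ends 4
refcount at 4 (size 4, align 4) → ends 8
cpu at 8 (size 1, align 1) → ends 9
pad 3 to align 4 for pid
pid at 12 (size 4, align 4) → ends 16
start_time at 16 (size 4, align 4) → ends 20
pad 4 to align 8 for lock
lock at 24 (size 8, align 8) → ends 32
state at 32 (size 4, align 4) → ends 36
prio at 36 (size 4, align 4) → ends 40
rss at 40 (size 7, align 1) → ends 47
tail pad 1 to reach multiple of 8
total 48 bytes, alignment 8
data bytes 40, size 48 → padding 8

8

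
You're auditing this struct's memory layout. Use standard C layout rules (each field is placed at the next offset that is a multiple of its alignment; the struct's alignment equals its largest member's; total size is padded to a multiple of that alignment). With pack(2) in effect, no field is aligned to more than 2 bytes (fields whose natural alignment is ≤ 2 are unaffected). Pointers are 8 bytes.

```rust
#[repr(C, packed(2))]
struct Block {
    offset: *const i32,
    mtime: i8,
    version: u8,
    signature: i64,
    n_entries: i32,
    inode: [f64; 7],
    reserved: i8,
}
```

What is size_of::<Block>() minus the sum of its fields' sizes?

1

@0: offset [8B, align 2] → 8
@8: mtime [1B, align 1] → 9
@9: version [1B, align 1] → 10
@10: signature [8B, align 2] → 18
@18: n_entries [4B, align 2] → 22
@22: inode [56B, align 2] → 78
@78: reserved [1B, align 1] → 79
+1 tail pad (align 2)
size 80, align 2
data bytes 79, size 80 → padding 1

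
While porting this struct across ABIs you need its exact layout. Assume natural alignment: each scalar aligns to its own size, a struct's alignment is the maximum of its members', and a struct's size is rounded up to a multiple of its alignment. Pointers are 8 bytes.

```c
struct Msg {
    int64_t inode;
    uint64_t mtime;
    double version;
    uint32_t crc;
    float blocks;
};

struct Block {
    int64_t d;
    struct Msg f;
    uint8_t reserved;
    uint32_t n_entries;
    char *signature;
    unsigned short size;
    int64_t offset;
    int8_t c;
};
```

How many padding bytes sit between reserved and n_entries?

Msg: inode at 0 (size 8, align 8) → ends 8; mtime at 8 (size 8, align 8) → ends 16; version at 16 (size 8, align 8) → ends 24; crc at 24 (size 4, align 4) → ends 28; blocks at 28 (size 4, align 4) → ends 32; total 32 bytes, alignment 8
d at 0 (size 8, align 8) → ends 8
f at 8 (size 32, align 8) → ends 40
reserved at 40 (size 1, align 1) → ends 41
pad 3 to align 4 for n_entries
n_entries at 44 (size 4, align 4) → ends 48

3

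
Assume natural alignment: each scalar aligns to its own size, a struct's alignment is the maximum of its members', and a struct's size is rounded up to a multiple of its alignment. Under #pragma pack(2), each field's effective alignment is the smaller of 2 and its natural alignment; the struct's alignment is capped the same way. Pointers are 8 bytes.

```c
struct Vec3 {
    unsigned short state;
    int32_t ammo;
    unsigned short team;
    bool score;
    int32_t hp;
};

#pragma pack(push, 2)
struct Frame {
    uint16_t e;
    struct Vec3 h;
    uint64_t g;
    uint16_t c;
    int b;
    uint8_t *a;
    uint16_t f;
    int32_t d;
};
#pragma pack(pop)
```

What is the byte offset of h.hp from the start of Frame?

14

Vec3: @0: state [2B, align 2] → 2; +2 pad (align 4); @4: ammo [4B, align 4] → 8; @8: team [2B, align 2] → 10; @10: score [1B, align 1] → 11; +1 pad (align 4); @12: hp [4B, align 4] → 16; size 16, align 4
@0: e [2B, align 2] → 2
@2: h [16B, align 2] → 18
within Vec3: hp at 12
2 + 12 = 14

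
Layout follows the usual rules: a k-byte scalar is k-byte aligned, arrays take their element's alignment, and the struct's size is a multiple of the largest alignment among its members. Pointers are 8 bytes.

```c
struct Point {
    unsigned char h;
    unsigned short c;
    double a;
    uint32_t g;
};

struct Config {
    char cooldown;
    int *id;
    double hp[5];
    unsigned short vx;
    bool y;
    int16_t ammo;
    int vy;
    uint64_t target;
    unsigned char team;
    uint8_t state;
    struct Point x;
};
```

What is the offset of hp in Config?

Point: h at 0 (size 1, align 1) → ends 1; pad 1 to align 2 for c; c at 2 (size 2, align 2) → ends 4; pad 4 to align 8 for a; a at 8 (size 8, align 8) → ends 16; g at 16 (size 4, align 4) → ends 20; tail pad 4 to reach multiple of 8; total 24 bytes, alignment 8
cooldown at 0 (size 1, align 1) → ends 1
pad 7 to align 8 for id
id at 8 (size 8, align 8) → ends 16
hp at 16 (size 40, align 8) → ends 56

16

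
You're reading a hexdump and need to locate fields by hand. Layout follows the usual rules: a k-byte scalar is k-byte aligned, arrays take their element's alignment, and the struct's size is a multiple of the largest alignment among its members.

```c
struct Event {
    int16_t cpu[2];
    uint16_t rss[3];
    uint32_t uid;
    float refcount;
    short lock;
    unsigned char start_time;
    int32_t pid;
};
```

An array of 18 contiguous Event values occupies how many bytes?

cpu at 0 (size 4, align 2) → ends 4
rss at 4 (size 6, align 2) → ends 10
pad 2 to align 4 for uid
uid at 12 (size 4, align 4) → ends 16
refcount at 16 (size 4, align 4) → ends 20
lock at 20 (size 2, align 2) → ends 22
start_time at 22 (size 1, align 1) → ends 23
pad 1 to align 4 for pid
pid at 24 (size 4, align 4) → ends 28
total 28 bytes, alignment 4
array of 18: 18 × 28 = 504

504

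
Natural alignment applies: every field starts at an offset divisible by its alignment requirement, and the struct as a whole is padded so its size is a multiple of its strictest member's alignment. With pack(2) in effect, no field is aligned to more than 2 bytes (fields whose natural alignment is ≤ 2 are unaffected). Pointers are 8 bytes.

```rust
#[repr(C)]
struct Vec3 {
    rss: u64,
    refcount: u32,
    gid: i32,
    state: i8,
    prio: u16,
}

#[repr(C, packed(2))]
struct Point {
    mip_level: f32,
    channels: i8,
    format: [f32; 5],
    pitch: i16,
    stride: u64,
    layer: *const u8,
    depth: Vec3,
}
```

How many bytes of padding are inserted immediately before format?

Vec3: rss at 0 (size 8, align 8) → ends 8; refcount at 8 (size 4, align 4) → ends 12; gid at 12 (size 4, align 4) → ends 16; state at 16 (size 1, align 1) → ends 17; pad 1 to align 2 for prio; prio at 18 (size 2, align 2) → ends 20; tail pad 4 to reach multiple of 8; total 24 bytes, alignment 8
mip_level at 0 (size 4, align 2) → ends 4
channels at 4 (size 1, align 1) → ends 5
pad 1 to align 2 for format
format at 6 (size 20, align 2) → ends 26

1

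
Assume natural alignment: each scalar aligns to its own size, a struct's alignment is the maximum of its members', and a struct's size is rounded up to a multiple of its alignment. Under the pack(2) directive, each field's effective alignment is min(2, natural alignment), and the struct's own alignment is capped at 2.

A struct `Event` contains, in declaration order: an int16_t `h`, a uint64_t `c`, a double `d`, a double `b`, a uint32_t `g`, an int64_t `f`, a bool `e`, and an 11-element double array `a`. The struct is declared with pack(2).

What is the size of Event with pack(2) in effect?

@0: h [2B, align 2] → 2
@2: c [8B, align 2] → 10
@10: d [8B, align 2] → 18
@18: b [8B, align 2] → 26
@26: g [4B, align 2] → 30
@30: f [8B, align 2] → 38
@38: e [1B, align 1] → 39
+1 pad (align 2)
@40: a [88B, align 2] → 128
size 128, align 2

128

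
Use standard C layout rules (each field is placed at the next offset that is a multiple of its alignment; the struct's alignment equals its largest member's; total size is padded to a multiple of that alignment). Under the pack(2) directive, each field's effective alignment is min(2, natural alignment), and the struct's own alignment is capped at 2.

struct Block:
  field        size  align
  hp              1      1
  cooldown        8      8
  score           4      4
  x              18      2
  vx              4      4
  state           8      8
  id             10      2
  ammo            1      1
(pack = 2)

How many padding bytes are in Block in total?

hp at 0 (size 1, align 1) → ends 1
pad 1 to align 2 for cooldown
cooldown at 2 (size 8, align 2) → ends 10
score at 10 (size 4, align 2) → ends 14
x at 14 (size 18, align 2) → ends 32
vx at 32 (size 4, align 2) → ends 36
state at 36 (size 8, align 2) → ends 44
id at 44 (size 10, align 2) → ends 54
ammo at 54 (size 1, align 1) → ends 55
tail pad 1 to reach multiple of 2
total 56 bytes, alignment 2
data bytes 54, size 56 → padding 2

2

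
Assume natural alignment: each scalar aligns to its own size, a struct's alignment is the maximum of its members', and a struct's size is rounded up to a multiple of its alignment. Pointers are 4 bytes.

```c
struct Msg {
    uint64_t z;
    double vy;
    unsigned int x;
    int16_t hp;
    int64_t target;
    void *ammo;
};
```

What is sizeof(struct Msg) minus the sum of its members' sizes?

6

@0: z [8B, align 8] → 8
@8: vy [8B, align 8] → 16
@16: x [4B, align 4] → 20
@20: hp [2B, align 2] → 22
+2 pad (align 8)
@24: target [8B, align 8] → 32
@32: ammo [4B, align 4] → 36
+4 tail pad (align 8)
size 40, align 8
data bytes 34, size 40 → padding 6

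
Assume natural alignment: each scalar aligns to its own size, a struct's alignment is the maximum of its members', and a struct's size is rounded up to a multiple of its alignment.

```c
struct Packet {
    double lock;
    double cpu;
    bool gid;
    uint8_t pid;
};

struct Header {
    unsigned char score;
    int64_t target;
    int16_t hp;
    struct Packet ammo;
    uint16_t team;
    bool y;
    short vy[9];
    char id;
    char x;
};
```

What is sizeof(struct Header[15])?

1080

Packet: @0: lock [8B, align 8] → 8; @8: cpu [8B, align 8] → 16; @16: gid [1B, align 1] → 17; @17: pid [1B, align 1] → 18; +6 tail pad (align 8); size 24, align 8
@0: score [1B, align 1] → 1
+7 pad (align 8)
@8: target [8B, align 8] → 16
@16: hp [2B, align 2] → 18
+6 pad (align 8)
@24: ammo [24B, align 8] → 48
@48: team [2B, align 2] → 50
@50: y [1B, align 1] → 51
+1 pad (align 2)
@52: vy [18B, align 2] → 70
@70: id [1B, align 1] → 71
@71: x [1B, align 1] → 72
size 72, align 8
array of 15: 15 × 72 = 1080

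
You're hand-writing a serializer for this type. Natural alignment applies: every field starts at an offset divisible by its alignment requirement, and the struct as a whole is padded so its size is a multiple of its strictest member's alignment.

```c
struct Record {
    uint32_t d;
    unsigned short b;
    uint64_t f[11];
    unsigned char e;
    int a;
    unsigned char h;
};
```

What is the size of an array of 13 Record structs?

1456

d at 0 (size 4, align 4) → ends 4
b at 4 (size 2, align 2) → ends 6
pad 2 to align 8 for f
f at 8 (size 88, align 8) → ends 96
e at 96 (size 1, align 1) → ends 97
pad 3 to align 4 for a
a at 100 (size 4, align 4) → ends 104
h at 104 (size 1, align 1) → ends 105
tail pad 7 to reach multiple of 8
total 112 bytes, alignment 8
array of 13: 13 × 112 = 1456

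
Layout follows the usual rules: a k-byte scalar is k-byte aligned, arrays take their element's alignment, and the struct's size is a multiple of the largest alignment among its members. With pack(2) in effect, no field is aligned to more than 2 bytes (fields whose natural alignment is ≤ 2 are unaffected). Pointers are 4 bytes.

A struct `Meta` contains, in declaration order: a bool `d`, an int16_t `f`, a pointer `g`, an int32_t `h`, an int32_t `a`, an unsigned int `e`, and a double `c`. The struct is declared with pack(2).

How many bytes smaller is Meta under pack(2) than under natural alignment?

4

natural layout:
  d at 0 (size 1, align 1) → ends 1
  pad 1 to align 2 for f
  f at 2 (size 2, align 2) → ends 4
  g at 4 (size 4, align 4) → ends 8
  h at 8 (size 4, align 4) → ends 12
  a at 12 (size 4, align 4) → ends 16
  e at 16 (size 4, align 4) → ends 20
  pad 4 to align 8 for c
  c at 24 (size 8, align 8) → ends 32
  total 32 bytes, alignment 8
packed(2) layout:
  d at 0 (size 1, align 1) → ends 1
  pad 1 to align 2 for f
  f at 2 (size 2, align 2) → ends 4
  g at 4 (size 4, align 2) → ends 8
  h at 8 (size 4, align 2) → ends 12
  a at 12 (size 4, align 2) → ends 16
  e at 16 (size 4, align 2) → ends 20
  c at 20 (size 8, align 2) → ends 28
  total 28 bytes, alignment 2
32 − 28 = 4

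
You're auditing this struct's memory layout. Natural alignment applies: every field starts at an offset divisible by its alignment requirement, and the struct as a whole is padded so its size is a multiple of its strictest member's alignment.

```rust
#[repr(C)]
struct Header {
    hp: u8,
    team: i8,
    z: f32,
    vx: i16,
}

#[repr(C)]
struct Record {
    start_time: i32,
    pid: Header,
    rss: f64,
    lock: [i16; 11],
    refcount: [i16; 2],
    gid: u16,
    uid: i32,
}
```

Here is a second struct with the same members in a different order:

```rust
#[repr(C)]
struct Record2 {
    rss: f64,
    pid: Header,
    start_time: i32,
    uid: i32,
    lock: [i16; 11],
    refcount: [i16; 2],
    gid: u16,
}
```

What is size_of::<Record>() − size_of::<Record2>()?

Header: hp at 0 (size 1, align 1) → ends 1; team at 1 (size 1, align 1) → ends 2; pad 2 to align 4 for z; z at 4 (size 4, align 4) → ends 8; vx at 8 (size 2, align 2) → ends 10; tail pad 2 to reach multiple of 4; total 12 bytes, alignment 4
start_time at 0 (size 4, align 4) → ends 4
pid at 4 (size 12, align 4) → ends 16
rss at 16 (size 8, align 8) → ends 24
lock at 24 (size 22, align 2) → ends 46
refcount at 46 (size 4, align 2) → ends 50
gid at 50 (size 2, align 2) → ends 52
uid at 52 (size 4, align 4) → ends 56
total 56 bytes, alignment 8
— Record2 —
rss at 0 (size 8, align 8) → ends 8
pid at 8 (size 12, align 4) → ends 20
start_time at 20 (size 4, align 4) → ends 24
uid at 24 (size 4, align 4) → ends 28
lock at 28 (size 22, align 2) → ends 50
refcount at 50 (size 4, align 2) → ends 54
gid at 54 (size 2, align 2) → ends 56
total 56 bytes, alignment 8
56 − 56 = 0

0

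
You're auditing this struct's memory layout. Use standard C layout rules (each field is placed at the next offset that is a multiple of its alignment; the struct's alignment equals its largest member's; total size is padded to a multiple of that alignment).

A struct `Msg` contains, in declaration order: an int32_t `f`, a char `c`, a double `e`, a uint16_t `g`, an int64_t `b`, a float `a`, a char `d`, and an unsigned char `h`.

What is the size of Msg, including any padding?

@0: f [4B, align 4] → 4
@4: c [1B, align 1] → 5
+3 pad (align 8)
@8: e [8B, align 8] → 16
@16: g [2B, align 2] → 18
+6 pad (align 8)
@24: b [8B, align 8] → 32
@32: a [4B, align 4] → 36
@36: d [1B, align 1] → 37
@37: h [1B, align 1] → 38
+2 tail pad (align 8)
size 40, align 8

40 bytes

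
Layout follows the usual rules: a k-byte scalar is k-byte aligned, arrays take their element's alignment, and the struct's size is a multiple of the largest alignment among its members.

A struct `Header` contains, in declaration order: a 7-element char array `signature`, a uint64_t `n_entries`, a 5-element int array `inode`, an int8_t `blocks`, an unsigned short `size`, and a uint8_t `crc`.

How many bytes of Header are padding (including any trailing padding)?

signature at 0 (size 7, align 1) → ends 7
pad 1 to align 8 for n_entries
n_entries at 8 (size 8, align 8) → ends 16
inode at 16 (size 20, align 4) → ends 36
blocks at 36 (size 1, align 1) → ends 37
pad 1 to align 2 for size
size at 38 (size 2, align 2) → ends 40
crc at 40 (size 1, align 1) → ends 41
tail pad 7 to reach multiple of 8
total 48 bytes, alignment 8
data bytes 39, size 48 → padding 9

9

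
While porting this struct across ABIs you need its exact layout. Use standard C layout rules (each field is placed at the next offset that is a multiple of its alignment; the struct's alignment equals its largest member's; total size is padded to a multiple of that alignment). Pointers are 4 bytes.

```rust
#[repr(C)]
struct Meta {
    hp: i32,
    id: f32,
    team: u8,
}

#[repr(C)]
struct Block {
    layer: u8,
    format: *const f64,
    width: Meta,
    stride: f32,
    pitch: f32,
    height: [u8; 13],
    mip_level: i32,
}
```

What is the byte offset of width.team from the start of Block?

Meta: 0..4  hp  (4B, 4-aligned); 4..8  id  (4B, 4-aligned); 8..9  team  (1B, 1-aligned); 9..12  -- tail padding (3B); sizeof = 12, alignof = 4
0..1  layer  (1B, 1-aligned)
1..4  -- padding (3B)
4..8  format  (4B, 4-aligned)
8..20  width  (12B, 4-aligned)
within Meta: team at 8
8 + 8 = 16

16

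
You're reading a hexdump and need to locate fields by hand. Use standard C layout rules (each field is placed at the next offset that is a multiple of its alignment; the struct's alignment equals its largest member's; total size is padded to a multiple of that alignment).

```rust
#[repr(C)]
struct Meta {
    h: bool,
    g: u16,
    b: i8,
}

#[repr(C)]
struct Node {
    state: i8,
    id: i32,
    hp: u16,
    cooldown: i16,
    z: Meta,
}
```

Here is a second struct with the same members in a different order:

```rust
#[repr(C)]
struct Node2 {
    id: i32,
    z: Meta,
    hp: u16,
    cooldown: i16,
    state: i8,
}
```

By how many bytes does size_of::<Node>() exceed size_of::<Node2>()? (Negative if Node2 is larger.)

4

Meta: h at 0 (size 1, align 1) → ends 1; pad 1 to align 2 for g; g at 2 (size 2, align 2) → ends 4; b at 4 (size 1, align 1) → ends 5; tail pad 1 to reach multiple of 2; total 6 bytes, alignment 2
state at 0 (size 1, align 1) → ends 1
pad 3 to align 4 for id
id at 4 (size 4, align 4) → ends 8
hp at 8 (size 2, align 2) → ends 10
cooldown at 10 (size 2, align 2) → ends 12
z at 12 (size 6, align 2) → ends 18
tail pad 2 to reach multiple of 4
total 20 bytes, alignment 4
— Node2 —
id at 0 (size 4, align 4) → ends 4
z at 4 (size 6, align 2) → ends 10
hp at 10 (size 2, align 2) → ends 12
cooldown at 12 (size 2, align 2) → ends 14
state at 14 (size 1, align 1) → ends 15
tail pad 1 to reach multiple of 4
total 16 bytes, alignment 4
20 − 16 = 4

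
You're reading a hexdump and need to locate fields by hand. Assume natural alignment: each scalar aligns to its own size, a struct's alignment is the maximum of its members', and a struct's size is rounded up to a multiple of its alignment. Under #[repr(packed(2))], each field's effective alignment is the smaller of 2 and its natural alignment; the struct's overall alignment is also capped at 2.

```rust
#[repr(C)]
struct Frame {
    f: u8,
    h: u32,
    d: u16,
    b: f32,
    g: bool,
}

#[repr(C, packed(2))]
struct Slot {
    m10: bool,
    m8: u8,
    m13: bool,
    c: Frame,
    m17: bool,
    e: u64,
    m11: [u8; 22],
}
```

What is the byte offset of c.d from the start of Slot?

Frame: @0: f [1B, align 1] → 1; +3 pad (align 4); @4: h [4B, align 4] → 8; @8: d [2B, align 2] → 10; +2 pad (align 4); @12: b [4B, align 4] → 16; @16: g [1B, align 1] → 17; +3 tail pad (align 4); size 20, align 4
@0: m10 [1B, align 1] → 1
@1: m8 [1B, align 1] → 2
@2: m13 [1B, align 1] → 3
+1 pad (align 2)
@4: c [20B, align 2] → 24
within Frame: d at 8
4 + 8 = 12

12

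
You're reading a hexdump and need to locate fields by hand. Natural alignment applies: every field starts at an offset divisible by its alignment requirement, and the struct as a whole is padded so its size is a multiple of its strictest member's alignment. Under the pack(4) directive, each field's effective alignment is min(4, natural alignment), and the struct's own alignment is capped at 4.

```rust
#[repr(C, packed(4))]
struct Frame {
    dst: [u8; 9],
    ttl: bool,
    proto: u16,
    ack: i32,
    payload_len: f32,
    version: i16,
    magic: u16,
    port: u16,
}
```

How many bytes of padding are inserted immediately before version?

0

@0: dst [9B, align 1] → 9
@9: ttl [1B, align 1] → 10
@10: proto [2B, align 2] → 12
@12: ack [4B, align 4] → 16
@16: payload_len [4B, align 4] → 20
@20: version [2B, align 2] → 22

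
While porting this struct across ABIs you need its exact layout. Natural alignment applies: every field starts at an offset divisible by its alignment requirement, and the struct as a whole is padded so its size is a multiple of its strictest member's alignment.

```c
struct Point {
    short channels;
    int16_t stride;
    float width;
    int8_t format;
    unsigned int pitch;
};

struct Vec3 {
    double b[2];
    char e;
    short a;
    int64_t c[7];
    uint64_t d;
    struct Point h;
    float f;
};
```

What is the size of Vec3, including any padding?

112

Point: @0: channels [2B, align 2] → 2; @2: stride [2B, align 2] → 4; @4: width [4B, align 4] → 8; @8: format [1B, align 1] → 9; +3 pad (align 4); @12: pitch [4B, align 4] → 16; size 16, align 4
@0: b [16B, align 8] → 16
@16: e [1B, align 1] → 17
+1 pad (align 2)
@18: a [2B, align 2] → 20
+4 pad (align 8)
@24: c [56B, align 8] → 80
@80: d [8B, align 8] → 88
@88: h [16B, align 4] → 104
@104: f [4B, align 4] → 108
+4 tail pad (align 8)
size 112, align 8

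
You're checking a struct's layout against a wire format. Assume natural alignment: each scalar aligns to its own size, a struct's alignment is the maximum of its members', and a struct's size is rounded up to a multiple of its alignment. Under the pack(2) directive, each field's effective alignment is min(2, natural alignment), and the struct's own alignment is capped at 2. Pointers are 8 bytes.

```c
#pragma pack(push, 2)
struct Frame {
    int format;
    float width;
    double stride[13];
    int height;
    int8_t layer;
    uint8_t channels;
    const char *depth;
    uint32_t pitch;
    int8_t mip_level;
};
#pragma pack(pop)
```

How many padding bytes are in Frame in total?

1

0..4  format  (4B, 2-aligned)
4..8  width  (4B, 2-aligned)
8..112  stride  (104B, 2-aligned)
112..116  height  (4B, 2-aligned)
116..117  layer  (1B, 1-aligned)
117..118  channels  (1B, 1-aligned)
118..126  depth  (8B, 2-aligned)
126..130  pitch  (4B, 2-aligned)
130..131  mip_level  (1B, 1-aligned)
131..132  -- tail padding (1B)
sizeof = 132, alignof = 2
data bytes 131, size 132 → padding 1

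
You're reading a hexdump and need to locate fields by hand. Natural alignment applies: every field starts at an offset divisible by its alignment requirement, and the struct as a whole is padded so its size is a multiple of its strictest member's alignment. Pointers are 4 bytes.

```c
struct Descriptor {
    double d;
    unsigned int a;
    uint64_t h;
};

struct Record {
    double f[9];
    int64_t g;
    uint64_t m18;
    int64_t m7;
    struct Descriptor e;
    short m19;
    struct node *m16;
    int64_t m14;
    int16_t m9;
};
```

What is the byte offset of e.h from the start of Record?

Descriptor: @0: d [8B, align 8] → 8; @8: a [4B, align 4] → 12; +4 pad (align 8); @16: h [8B, align 8] → 24; size 24, align 8
@0: f [72B, align 8] → 72
@72: g [8B, align 8] → 80
@80: m18 [8B, align 8] → 88
@88: m7 [8B, align 8] → 96
@96: e [24B, align 8] → 120
within Descriptor: h at 16
96 + 16 = 112

112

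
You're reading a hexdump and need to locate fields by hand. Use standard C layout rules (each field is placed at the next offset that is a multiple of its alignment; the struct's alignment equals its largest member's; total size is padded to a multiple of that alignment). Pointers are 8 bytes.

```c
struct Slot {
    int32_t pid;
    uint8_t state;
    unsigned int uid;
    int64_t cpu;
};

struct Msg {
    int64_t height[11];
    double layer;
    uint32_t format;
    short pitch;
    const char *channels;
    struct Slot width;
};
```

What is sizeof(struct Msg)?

136

Slot: @0: pid [4B, align 4] → 4; @4: state [1B, align 1] → 5; +3 pad (align 4); @8: uid [4B, align 4] → 12; +4 pad (align 8); @16: cpu [8B, align 8] → 24; size 24, align 8
@0: height [88B, align 8] → 88
@88: layer [8B, align 8] → 96
@96: format [4B, align 4] → 100
@100: pitch [2B, align 2] → 102
+2 pad (align 8)
@104: channels [8B, align 8] → 112
@112: width [24B, align 8] → 136
size 136, align 8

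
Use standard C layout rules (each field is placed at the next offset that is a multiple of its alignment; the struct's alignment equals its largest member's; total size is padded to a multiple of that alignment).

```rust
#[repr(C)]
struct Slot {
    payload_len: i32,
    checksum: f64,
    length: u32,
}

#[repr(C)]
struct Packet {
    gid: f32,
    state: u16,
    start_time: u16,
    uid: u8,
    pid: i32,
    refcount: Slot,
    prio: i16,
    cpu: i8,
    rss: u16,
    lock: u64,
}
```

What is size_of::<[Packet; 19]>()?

1064

Slot: 0..4  payload_len  (4B, 4-aligned); 4..8  -- padding (4B); 8..16  checksum  (8B, 8-aligned); 16..20  length  (4B, 4-aligned); 20..24  -- tail padding (4B); sizeof = 24, alignof = 8
0..4  gid  (4B, 4-aligned)
4..6  state  (2B, 2-aligned)
6..8  start_time  (2B, 2-aligned)
8..9  uid  (1B, 1-aligned)
9..12  -- padding (3B)
12..16  pid  (4B, 4-aligned)
16..40  refcount  (24B, 8-aligned)
40..42  prio  (2B, 2-aligned)
42..43  cpu  (1B, 1-aligned)
43..44  -- padding (1B)
44..46  rss  (2B, 2-aligned)
46..48  -- padding (2B)
48..56  lock  (8B, 8-aligned)
sizeof = 56, alignof = 8
array of 19: 19 × 56 = 1064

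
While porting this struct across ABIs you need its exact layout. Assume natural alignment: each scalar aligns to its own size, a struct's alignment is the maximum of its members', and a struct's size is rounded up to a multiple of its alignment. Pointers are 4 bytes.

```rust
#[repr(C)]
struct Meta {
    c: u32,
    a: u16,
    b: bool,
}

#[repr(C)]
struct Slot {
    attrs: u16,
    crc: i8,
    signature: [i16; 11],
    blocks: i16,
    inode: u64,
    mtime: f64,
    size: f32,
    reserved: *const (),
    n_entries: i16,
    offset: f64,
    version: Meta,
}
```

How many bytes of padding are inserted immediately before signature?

1

Meta: @0: c [4B, align 4] → 4; @4: a [2B, align 2] → 6; @6: b [1B, align 1] → 7; +1 tail pad (align 4); size 8, align 4
@0: attrs [2B, align 2] → 2
@2: crc [1B, align 1] → 3
+1 pad (align 2)
@4: signature [22B, align 2] → 26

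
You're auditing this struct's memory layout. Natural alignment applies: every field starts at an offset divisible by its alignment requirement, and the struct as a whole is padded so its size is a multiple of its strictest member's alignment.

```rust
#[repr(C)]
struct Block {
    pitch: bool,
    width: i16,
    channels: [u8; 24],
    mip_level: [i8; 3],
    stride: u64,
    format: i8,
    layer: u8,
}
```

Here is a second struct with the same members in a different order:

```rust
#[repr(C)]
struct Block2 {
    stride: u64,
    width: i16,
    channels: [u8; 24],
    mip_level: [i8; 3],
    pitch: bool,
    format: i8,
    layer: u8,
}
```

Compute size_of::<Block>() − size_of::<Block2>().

8

pitch at 0 (size 1, align 1) → ends 1
pad 1 to align 2 for width
width at 2 (size 2, align 2) → ends 4
channels at 4 (size 24, align 1) → ends 28
mip_level at 28 (size 3, align 1) → ends 31
pad 1 to align 8 for stride
stride at 32 (size 8, align 8) → ends 40
format at 40 (size 1, align 1) → ends 41
layer at 41 (size 1, align 1) → ends 42
tail pad 6 to reach multiple of 8
total 48 bytes, alignment 8
— Block2 —
stride at 0 (size 8, align 8) → ends 8
width at 8 (size 2, align 2) → ends 10
channels at 10 (size 24, align 1) → ends 34
mip_level at 34 (size 3, align 1) → ends 37
pitch at 37 (size 1, align 1) → ends 38
format at 38 (size 1, align 1) → ends 39
layer at 39 (size 1, align 1) → ends 40
total 40 bytes, alignment 8
48 − 40 = 8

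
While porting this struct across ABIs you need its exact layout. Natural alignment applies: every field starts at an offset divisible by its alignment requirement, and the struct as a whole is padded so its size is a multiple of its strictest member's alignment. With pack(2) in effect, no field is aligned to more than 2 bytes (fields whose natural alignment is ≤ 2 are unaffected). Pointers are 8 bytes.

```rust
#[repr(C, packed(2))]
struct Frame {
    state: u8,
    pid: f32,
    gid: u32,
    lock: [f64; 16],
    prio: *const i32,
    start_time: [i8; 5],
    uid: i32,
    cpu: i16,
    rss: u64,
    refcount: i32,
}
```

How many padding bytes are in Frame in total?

state at 0 (size 1, align 1) → ends 1
pad 1 to align 2 for pid
pid at 2 (size 4, align 2) → ends 6
gid at 6 (size 4, align 2) → ends 10
lock at 10 (size 128, align 2) → ends 138
prio at 138 (size 8, align 2) → ends 146
start_time at 146 (size 5, align 1) → ends 151
pad 1 to align 2 for uid
uid at 152 (size 4, align 2) → ends 156
cpu at 156 (size 2, align 2) → ends 158
rss at 158 (size 8, align 2) → ends 166
refcount at 166 (size 4, align 2) → ends 170
total 170 bytes, alignment 2
data bytes 168, size 170 → padding 2

2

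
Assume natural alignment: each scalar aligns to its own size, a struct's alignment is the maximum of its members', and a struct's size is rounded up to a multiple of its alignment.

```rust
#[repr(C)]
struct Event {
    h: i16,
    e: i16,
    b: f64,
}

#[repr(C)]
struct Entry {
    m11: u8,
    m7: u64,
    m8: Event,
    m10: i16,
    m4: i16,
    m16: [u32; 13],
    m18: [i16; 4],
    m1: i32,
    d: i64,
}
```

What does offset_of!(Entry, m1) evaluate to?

Event: @0: h [2B, align 2] → 2; @2: e [2B, align 2] → 4; +4 pad (align 8); @8: b [8B, align 8] → 16; size 16, align 8
@0: m11 [1B, align 1] → 1
+7 pad (align 8)
@8: m7 [8B, align 8] → 16
@16: m8 [16B, align 8] → 32
@32: m10 [2B, align 2] → 34
@34: m4 [2B, align 2] → 36
@36: m16 [52B, align 4] → 88
@88: m18 [8B, align 2] → 96
@96: m1 [4B, align 4] → 100

96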